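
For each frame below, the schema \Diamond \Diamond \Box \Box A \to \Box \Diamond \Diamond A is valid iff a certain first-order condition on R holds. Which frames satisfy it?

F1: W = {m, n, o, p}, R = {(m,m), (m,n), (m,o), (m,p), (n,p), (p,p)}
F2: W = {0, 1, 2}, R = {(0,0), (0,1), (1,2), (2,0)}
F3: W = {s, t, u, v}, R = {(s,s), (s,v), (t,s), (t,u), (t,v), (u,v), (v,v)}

The schema corresponds to a generalized confluence (Geach) condition: \forall x \forall y \forall z ((x R^2 y \wedge xRz) \to \exists w (y R^2 w \wedge z R^2 w)).
F1: fails — mR²m, mRo but no w with mR²w and oR²w.
F2: condition met.
F3: condition met.
Valid on: F2, F3.

F2, F3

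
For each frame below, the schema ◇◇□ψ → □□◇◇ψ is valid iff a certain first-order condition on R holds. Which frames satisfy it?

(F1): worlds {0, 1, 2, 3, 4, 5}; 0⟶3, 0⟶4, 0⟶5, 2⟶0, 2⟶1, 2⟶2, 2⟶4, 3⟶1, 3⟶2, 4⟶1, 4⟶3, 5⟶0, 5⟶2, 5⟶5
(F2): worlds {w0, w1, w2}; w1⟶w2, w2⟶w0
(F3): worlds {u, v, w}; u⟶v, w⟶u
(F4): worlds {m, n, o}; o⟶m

This is the axiom for a generalized confluence (Geach) condition; its first-order frame correspondent is ∀x ∀y ∀z ((xR²y ∧ xR²z) → ∃w (yRw ∧ zR²w)).
(F1): fails — 0R²0, 0R²1 but no w with 0Rw and 1R²w.
(F2): fails — w1R²w0, w1R²w0 but no w with w0Rw and w0R²w.
(F3): fails — wR²v, wR²v but no t with vRt and vR²t.
(F4): ✓.

(F4)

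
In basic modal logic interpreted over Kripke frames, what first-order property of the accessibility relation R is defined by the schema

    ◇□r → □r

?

This is frame-equivalent to ◇r → □◇r (substitute ¬r for r and contrapose).
Suppose ◇r→□◇r is valid. Take Rxy, Rxz and set V(r)={y}. Then ◇r at x, so □◇r at x, so ◇r at z, so some w with Rzw has r; w=y, i.e. Rzy. By symmetry of the argument, Ryz.
Conversely, on a frame with the Euclidean property the schema holds at every world under every valuation.
Frame condition: ∀x ∀y ∀z (Rxy ∧ Rxz → Ryz).

the Euclidean property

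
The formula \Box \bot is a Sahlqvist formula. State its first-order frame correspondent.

emptiness of R: \forall x \forall y \neg Rxy

□⊥ is valid iff no world has any successor (otherwise □⊥ fails at any world with one).
The converse is a direct semantic check.
Frame condition: \forall x \forall y \neg Rxy.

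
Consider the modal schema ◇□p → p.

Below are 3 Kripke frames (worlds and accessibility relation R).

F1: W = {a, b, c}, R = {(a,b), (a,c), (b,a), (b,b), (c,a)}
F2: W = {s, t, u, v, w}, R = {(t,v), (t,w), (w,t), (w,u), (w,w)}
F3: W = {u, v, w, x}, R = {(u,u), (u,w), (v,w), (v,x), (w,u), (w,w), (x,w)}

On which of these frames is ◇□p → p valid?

F1

Frame correspondent (Sahlqvist): ∀x ∀y (Rxy → Ryx) — i.e. symmetry.
F1: condition met.
F2: fails — Rwu but not Ruw.
F3: fails — Rxw but not Rwx.
Valid on: F1.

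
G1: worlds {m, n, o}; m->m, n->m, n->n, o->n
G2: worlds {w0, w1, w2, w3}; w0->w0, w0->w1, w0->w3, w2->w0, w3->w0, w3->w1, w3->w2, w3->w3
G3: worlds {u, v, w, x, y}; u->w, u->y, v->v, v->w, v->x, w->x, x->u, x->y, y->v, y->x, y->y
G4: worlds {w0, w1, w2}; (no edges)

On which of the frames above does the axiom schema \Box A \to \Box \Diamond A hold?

G1, G4

Frame correspondent (Sahlqvist): \forall x \forall z (xRz \to \exists w (xRw \wedge zRw)) — i.e. a generalized confluence (Geach) condition.
G1: satisfies the condition.
G2: fails — w0Rw1 but no w with w0Rw and w1Rw.
G3: fails — uRw but no t with uRt and wRt.
G4: satisfies the condition.
Valid on: G1, G4.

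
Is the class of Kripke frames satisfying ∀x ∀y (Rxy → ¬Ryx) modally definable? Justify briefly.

Not modally definable

If a class were modally definable it would be closed under surjective bounded morphisms (Goldblatt–Thomason).
The 5-cycle (worlds a,b,c,d,e with a→b→c→d→e→a) is asymmetric. Mapping every world to a single reflexive point • is a surjective bounded morphism, and the reflexive point is not asymmetric (R•• but asymmetry requires ¬R••).
Hence asymmetry is not modally definable.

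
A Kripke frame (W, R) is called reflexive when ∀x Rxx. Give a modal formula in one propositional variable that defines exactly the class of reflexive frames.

□q → q

The condition is reflexivity. The T schema □q → q defines it.
Suppose □q→q is valid. At any x set V(q)={w : Rxw}. Then □q holds at x, so q holds at x, i.e. Rxx.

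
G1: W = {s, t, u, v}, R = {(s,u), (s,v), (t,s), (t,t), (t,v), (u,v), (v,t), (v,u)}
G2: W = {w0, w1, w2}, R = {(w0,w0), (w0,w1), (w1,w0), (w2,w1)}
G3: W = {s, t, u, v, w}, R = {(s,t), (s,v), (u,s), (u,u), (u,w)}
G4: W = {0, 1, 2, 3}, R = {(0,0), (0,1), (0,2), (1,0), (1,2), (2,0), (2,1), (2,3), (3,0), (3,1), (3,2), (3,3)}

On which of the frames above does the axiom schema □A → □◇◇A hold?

Frame correspondent (Sahlqvist): ∀x ∀z (xRz → ∃w (xRw ∧ zR²w)) — i.e. a generalized confluence (Geach) condition.
G1: ✓.
G2: ✓.
G3: fails — sRt but no w* with sRw* and tR²w*.
G4: ✓.
Valid on: G1, G2, G4.

G1, G2, G4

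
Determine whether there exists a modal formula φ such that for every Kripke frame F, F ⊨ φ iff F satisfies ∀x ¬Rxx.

Modal frame validity is preserved under surjective bounded morphisms.
The 2-cycle (worlds 0,1 with 0→1→0) is irreflexive, and the map sending every world to a single reflexive point • is a surjective bounded morphism (forth: every edge maps to (•,•); back: every world has a successor). So any modal formula valid on the 2-cycle is also valid on the reflexive point, which is not irreflexive.
Hence irreflexivity is not modally definable.

No — not modally definable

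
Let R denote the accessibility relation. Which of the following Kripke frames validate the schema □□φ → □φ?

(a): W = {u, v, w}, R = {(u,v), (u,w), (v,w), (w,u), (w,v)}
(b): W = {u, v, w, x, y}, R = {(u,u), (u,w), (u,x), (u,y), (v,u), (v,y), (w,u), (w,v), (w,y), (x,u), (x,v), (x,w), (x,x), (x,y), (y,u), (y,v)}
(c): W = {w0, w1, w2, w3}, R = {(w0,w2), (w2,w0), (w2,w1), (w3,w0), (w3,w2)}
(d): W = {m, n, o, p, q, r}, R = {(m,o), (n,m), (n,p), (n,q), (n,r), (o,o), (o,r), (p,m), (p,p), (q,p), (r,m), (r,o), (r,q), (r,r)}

Frame correspondent (Sahlqvist): ∀x ∀y (Rxy → ∃z (Rxz ∧ Rzy)) — i.e. density.
(a): fails — Rwu but no z with Rwz and Rzu.
(b): fails — Ryv but no z with Ryz and Rzv.
(c): fails — Rw0w2 but no z with Rw0z and Rzw2.
(d): condition met.

(d)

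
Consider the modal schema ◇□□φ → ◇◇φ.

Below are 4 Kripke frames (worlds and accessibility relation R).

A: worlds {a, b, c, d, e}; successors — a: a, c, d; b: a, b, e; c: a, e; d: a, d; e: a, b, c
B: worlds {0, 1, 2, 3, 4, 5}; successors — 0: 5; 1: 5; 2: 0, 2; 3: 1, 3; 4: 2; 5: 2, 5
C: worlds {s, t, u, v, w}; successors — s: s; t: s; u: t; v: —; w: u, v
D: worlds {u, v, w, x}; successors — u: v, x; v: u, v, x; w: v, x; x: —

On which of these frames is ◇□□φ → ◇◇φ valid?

Frame correspondent (Sahlqvist): ∀x ∀y (xRy → ∃w (yR²w ∧ xR²w)) — i.e. a generalized confluence (Geach) condition.
A: satisfies the condition.
B: satisfies the condition.
C: fails — wRu but no w* with uR²w* and wR²w*.
D: fails — uRx but no t with xR²t and uR²t.

A, B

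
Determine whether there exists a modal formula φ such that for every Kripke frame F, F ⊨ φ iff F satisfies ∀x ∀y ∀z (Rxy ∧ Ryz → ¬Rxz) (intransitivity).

Not definable by any modal formula

Any modally definable frame class is closed under surjective bounded morphisms.
The 7-cycle (worlds 0,1,2,3,4,5,6 with 0→1→2→3→4→5→6→0) is intransitive. Mapping every world to a single reflexive point • is a surjective bounded morphism; the reflexive point is not intransitive (R••∧R•• but R••).
Hence intransitivity is not modally definable.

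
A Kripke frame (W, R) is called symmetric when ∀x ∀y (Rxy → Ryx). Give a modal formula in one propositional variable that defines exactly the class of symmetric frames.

q → □◇q

This is symmetry; the standard corresponding axiom is B: q → □◇q.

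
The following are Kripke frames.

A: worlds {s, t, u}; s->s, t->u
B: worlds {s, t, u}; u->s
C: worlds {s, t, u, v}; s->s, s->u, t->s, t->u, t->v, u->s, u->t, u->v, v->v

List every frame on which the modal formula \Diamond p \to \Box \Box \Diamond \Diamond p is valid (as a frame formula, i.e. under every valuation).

A, B

This is the axiom for a generalized confluence (Geach) condition; its first-order frame correspondent is \forall x \forall y \forall z ((xRy \wedge x R^2 z) \to \exists w (y = w \wedge z R^2 w)).
A: satisfies the condition.
B: satisfies the condition.
C: fails — sRs, sR²v but no w with s=w and vR²w.
Valid on: A, B.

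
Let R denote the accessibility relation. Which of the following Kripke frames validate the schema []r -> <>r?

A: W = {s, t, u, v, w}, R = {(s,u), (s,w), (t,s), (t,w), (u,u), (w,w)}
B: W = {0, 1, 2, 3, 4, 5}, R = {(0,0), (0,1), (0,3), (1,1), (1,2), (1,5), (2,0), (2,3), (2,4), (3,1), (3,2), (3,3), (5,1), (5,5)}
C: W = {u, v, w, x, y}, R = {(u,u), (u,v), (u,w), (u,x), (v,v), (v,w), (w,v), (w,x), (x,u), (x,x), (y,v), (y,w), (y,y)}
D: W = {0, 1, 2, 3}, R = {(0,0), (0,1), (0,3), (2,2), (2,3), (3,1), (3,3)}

C

Frame correspondent (Sahlqvist): forall x exists y Rxy — i.e. seriality.
A: fails — world v has no successor.
B: fails — world 4 has no successor.
C: ✓.
D: fails — world 1 has no successor.
Valid on: C.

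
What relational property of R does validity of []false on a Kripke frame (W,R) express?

□⊥ is valid iff no world has any successor (otherwise □⊥ fails at any world with one).
Conversely, any frame satisfying forall x forall y ~Rxy validates the schema.
So the correspondent is emptiness of R.

emptiness of R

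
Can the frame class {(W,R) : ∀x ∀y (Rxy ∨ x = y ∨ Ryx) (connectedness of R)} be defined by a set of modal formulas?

No — not modally definable

Any modally definable frame class is closed under disjoint unions.
Take 3 disjoint single-world reflexive frames: each is trivially connected, but their disjoint union has 3 worlds with no edge between distinct components, so it is not connected.
So no modal formula (or set of formulas) defines exactly the connected frames.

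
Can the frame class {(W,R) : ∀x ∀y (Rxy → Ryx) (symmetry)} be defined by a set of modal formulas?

The condition is symmetry. A defining modal formula is r → □◇r.

Yes, by r → □◇r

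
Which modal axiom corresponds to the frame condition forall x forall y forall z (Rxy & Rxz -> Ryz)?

The condition is the Euclidean property. The 5 schema ◇ψ → □◇ψ defines it.
Suppose ◇ψ→□◇ψ is valid. Take Rxy, Rxz and set V(ψ)={y}. Then ◇ψ at x, so □◇ψ at x, so ◇ψ at z, so some w with Rzw has ψ; w=y, i.e. Rzy. By symmetry of the argument, Ryz.

◇ψ → □◇ψ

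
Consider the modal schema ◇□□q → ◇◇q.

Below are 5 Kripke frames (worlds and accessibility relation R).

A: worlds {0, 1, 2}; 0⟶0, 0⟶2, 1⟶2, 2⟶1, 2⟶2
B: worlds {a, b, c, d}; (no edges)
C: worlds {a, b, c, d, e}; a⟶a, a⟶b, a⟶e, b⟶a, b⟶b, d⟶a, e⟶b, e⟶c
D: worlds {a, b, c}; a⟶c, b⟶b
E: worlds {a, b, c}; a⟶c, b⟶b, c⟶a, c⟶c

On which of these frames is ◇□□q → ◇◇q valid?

The schema corresponds to a generalized confluence (Geach) condition: ∀x ∀y (xRy → ∃w (yR²w ∧ xR²w)).
A: satisfies the condition.
B: satisfies the condition.
C: fails — eRc but no w with cR²w and eR²w.
D: fails — aRc but no w with cR²w and aR²w.
E: satisfies the condition.
Valid on: A, B, E.

A, B, E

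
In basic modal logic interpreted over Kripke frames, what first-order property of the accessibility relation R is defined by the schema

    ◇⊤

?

seriality: ∀x ∃y Rxy

◇⊤ holds at w iff w has a successor, so frame-validity of ◇⊤ is exactly seriality. Equivalently via □ψ → ◇ψ:
Suppose □ψ→◇ψ is valid. At any x set V(ψ)=W. Then □ψ at x, so ◇ψ at x, so x has a successor.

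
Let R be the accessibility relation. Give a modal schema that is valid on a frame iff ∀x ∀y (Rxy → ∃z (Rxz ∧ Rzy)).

The condition is density. The C4 schema □□p → □p defines it.
Suppose □□p→□p is valid. Take Rxy and set V(p)={w : xR²w}. Then □□p at x, so □p at x, so p at y, i.e. ∃z(Rxz∧Rzy).

□□p → □p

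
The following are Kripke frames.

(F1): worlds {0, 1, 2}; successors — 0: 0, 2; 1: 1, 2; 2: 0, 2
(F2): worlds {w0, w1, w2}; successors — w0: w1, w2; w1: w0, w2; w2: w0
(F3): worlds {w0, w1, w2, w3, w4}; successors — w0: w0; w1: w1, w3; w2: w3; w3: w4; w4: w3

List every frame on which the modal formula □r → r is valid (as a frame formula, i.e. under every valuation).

(F1)

This is the axiom for reflexivity; its first-order frame correspondent is ∀x Rxx.
(F1): condition met.
(F2): fails — world w0 does not see itself.
(F3): fails — world w2 does not see itself.
Valid on: (F1).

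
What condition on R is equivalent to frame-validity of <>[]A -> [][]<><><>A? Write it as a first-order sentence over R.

forall x forall y forall z ((xRy & x R^2 z) -> exists w (yRw & z R^3 w))

This is a Sahlqvist (Geach-type) schema ◇^1□^1A → □^2◇^3A.
First-order correspondent: forall x forall y forall z ((xRy & x R^2 z) -> exists w (yRw & z R^3 w)).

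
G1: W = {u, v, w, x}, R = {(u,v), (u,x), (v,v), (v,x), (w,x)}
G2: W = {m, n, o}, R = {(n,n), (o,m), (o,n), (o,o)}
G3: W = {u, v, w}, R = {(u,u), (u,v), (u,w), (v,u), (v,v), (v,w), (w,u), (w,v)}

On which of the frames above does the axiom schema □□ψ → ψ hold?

G3

This is the axiom for a generalized confluence (Geach) condition; its first-order frame correspondent is ∀x ∃w (xR²w ∧ x = w).
G1: fails — at u but no t with uR²t and u=t.
G2: fails — at m but no w with mR²w and m=w.
G3: ✓.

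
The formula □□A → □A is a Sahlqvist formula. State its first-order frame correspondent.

Density

Suppose □□A→□A is valid. Take Rxy and set V(A)={w : xR²w}. Then □□A at x, so □A at x, so A at y, i.e. ∃z(Rxz∧Rzy).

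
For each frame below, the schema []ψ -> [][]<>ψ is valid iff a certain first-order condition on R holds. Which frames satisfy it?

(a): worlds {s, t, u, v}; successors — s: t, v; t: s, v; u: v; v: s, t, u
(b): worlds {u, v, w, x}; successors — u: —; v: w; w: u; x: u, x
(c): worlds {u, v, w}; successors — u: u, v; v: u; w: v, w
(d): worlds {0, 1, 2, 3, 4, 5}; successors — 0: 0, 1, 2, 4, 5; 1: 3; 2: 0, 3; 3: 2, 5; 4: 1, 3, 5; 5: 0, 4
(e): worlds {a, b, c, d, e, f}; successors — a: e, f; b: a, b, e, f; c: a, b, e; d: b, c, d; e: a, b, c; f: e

(a)

Frame correspondent (Sahlqvist): forall x forall z (x R^2 z -> exists w (xRw & zRw)) — i.e. a generalized confluence (Geach) condition.
(a): ✓.
(b): fails — vR²u but no t with vRt and uRt.
(c): fails — wR²v but no t with wRt and vRt.
(d): fails — 0R²1 but no w with 0Rw and 1Rw.
(e): fails — aR²e but no w with aRw and eRw.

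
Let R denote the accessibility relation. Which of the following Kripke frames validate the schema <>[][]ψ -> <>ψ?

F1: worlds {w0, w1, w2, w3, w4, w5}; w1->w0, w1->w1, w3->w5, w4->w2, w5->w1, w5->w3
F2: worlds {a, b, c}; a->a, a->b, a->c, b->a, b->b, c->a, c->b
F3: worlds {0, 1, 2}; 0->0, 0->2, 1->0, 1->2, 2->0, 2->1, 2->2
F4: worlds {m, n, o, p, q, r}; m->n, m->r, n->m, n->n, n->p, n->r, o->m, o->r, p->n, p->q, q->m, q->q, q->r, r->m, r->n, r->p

Frame correspondent (Sahlqvist): forall x forall y (xRy -> exists w (y R^2 w & xRw)) — i.e. a generalized confluence (Geach) condition.
F1: fails — w1Rw0 but no w with w0R²w and w1Rw.
F2: ✓.
F3: ✓.
F4: ✓.

F2, F3, F4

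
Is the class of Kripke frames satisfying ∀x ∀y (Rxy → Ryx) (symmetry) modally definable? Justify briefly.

The condition is symmetry. A defining modal formula is p → □◇p.
Suppose p→□◇p is valid. Take Rxy and set V(p)={x}. Then p at x, so □◇p at x, so ◇p at y, so some z with Ryz has p; z=x, i.e. Ryx.

Definable; p → □◇p defines it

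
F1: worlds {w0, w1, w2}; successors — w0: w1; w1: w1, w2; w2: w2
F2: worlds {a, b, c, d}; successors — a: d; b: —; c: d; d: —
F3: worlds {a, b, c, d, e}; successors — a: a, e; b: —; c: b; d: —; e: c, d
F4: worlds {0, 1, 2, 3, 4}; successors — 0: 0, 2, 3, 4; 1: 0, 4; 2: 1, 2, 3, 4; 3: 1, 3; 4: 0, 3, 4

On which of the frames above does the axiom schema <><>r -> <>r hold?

Frame correspondent (Sahlqvist): forall x forall y forall z (Rxy & Ryz -> Rxz) — i.e. transitivity.
F1: fails — Rw0w1 and Rw1w2 but not Rw0w2.
F2: ✓.
F3: fails — Rae and Rec but not Rac.
F4: fails — R10 and R02 but not R12.
Valid on: F2.

F2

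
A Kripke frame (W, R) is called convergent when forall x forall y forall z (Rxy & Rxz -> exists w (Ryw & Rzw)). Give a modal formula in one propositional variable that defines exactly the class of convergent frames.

◇□ψ → □◇ψ

The condition is convergence. The .2 schema ◇□ψ → □◇ψ defines it.
Suppose ◇□ψ→□◇ψ is valid. Take Rxy, Rxz and set V(ψ)={w : Ryw}. Then □ψ at y so ◇□ψ at x, so □◇ψ at x, so ◇ψ at z, giving w with Rzw and Ryw.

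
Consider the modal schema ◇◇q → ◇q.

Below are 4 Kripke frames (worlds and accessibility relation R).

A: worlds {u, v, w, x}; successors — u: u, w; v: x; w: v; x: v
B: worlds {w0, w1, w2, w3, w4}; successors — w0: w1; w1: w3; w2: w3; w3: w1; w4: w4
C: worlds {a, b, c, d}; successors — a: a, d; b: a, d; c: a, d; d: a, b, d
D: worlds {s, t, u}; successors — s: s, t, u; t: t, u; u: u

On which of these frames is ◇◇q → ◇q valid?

D

Frame correspondent (Sahlqvist): ∀x ∀y ∀z (Rxy ∧ Ryz → Rxz) — i.e. transitivity.
A: fails — Ruw and Rwv but not Ruv.
B: fails — Rw3w1 and Rw1w3 but not Rw3w3.
C: fails — Rcd and Rdb but not Rcb.
D: holds.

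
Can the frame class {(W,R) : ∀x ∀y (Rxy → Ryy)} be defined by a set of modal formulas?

The condition is shift-reflexivity. A defining modal formula is □(□q → q).

Yes, by □(□q → q)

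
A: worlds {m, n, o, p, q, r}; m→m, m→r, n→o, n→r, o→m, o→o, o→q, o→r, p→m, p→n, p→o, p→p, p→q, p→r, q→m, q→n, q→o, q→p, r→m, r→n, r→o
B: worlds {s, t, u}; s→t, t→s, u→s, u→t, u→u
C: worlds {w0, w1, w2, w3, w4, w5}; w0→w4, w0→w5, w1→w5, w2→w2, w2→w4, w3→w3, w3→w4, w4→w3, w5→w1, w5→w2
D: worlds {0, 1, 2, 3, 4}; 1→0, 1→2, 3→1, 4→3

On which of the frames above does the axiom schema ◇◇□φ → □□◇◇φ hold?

A

Frame correspondent (Sahlqvist): ∀x ∀y ∀z ((xR²y ∧ xR²z) → ∃w (yRw ∧ zR²w)) — i.e. a generalized confluence (Geach) condition.
A: condition met.
B: fails — sR²s, sR²s but no w with sRw and sR²w.
C: fails — w0R²w1, w0R²w1 but no w with w1Rw and w1R²w.
D: fails — 3R²0, 3R²0 but no w with 0Rw and 0R²w.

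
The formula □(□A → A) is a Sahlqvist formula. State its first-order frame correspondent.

This is the T□ axiom.
Its frame correspondent is shift-reflexivity — ∀x ∀y (Rxy → Ryy).

Shift-reflexivity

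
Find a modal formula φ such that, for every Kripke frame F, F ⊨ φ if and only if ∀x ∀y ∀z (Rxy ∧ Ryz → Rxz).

The condition is transitivity. The 4 schema □ψ → □□ψ defines it.
Suppose □ψ→□□ψ is valid. Take Rxy, Ryz and set V(ψ)={w : Rxw}. Then □ψ at x, so □□ψ at x, so □ψ at y, so ψ at z, i.e. Rxz.

□ψ → □□ψ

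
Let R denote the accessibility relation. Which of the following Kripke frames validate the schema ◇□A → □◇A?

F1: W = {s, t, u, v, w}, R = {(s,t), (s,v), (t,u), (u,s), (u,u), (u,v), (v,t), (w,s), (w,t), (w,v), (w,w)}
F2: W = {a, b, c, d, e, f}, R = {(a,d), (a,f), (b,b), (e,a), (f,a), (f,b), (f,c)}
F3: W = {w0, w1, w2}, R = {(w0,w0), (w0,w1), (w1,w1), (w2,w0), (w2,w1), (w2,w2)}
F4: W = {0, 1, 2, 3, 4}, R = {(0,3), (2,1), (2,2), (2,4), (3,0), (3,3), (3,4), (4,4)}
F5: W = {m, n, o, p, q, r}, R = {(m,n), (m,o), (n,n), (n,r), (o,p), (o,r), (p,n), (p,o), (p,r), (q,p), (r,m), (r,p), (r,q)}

F3

This is the axiom for convergence; its first-order frame correspondent is ∀x ∀y ∀z (Rxy ∧ Rxz → ∃w (Ryw ∧ Rzw)).
F1: fails — Rsv and Rst but v and t have no common successor.
F2: fails — Rad and Rad but d and d have no common successor.
F3: ✓.
F4: fails — R22 and R21 but 2 and 1 have no common successor.
F5: fails — Rnn and Rnr but n and r have no common successor.
Valid on: F3.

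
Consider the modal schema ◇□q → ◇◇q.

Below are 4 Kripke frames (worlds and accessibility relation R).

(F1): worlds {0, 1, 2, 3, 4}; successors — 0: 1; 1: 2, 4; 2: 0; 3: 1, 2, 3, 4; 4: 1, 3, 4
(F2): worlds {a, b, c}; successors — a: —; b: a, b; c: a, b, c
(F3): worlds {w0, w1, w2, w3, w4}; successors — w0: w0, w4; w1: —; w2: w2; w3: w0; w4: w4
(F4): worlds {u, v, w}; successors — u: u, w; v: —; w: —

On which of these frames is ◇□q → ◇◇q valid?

(F1), (F3)

This is the axiom for a generalized confluence (Geach) condition; its first-order frame correspondent is ∀x ∀y (xRy → ∃w (yRw ∧ xR²w)).
(F1): holds.
(F2): fails — bRa but no w with aRw and bR²w.
(F3): holds.
(F4): fails — uRw but no t with wRt and uR²t.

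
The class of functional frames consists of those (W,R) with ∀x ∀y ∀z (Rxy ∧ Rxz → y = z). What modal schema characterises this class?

A defining formula is ◇ψ → □ψ (the CD axiom).
Suppose ◇ψ→□ψ is valid. Take Rxy, Rxz and set V(ψ)={y}. Then ◇ψ at x, so □ψ at x, so ψ at z, i.e. z=y.

◇ψ → □ψ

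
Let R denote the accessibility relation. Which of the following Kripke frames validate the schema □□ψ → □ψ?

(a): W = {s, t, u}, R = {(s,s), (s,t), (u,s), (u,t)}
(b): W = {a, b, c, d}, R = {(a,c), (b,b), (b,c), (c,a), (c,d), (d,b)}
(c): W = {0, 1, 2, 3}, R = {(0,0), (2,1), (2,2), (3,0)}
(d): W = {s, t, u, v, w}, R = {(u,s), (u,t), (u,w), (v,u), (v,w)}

The schema corresponds to density: ∀x ∀y (Rxy → ∃z (Rxz ∧ Rzy)).
(a): ✓.
(b): fails — Rcd but no z with Rcz and Rzd.
(c): ✓.
(d): fails — Ruw but no z with Ruz and Rzw.

(a), (c)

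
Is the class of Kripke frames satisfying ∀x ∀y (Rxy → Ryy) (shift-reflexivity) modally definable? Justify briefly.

Definable; □(□q → q) defines it

This is a Sahlqvist condition; the T□ axiom □(□q → q) defines it.
Suppose □(□q→q) is valid. Take Rxy and set V(q)={w : Ryw}. Then at y, □q holds; since □(□q→q) at x, □q→q at y, so q at y, i.e. Ryy.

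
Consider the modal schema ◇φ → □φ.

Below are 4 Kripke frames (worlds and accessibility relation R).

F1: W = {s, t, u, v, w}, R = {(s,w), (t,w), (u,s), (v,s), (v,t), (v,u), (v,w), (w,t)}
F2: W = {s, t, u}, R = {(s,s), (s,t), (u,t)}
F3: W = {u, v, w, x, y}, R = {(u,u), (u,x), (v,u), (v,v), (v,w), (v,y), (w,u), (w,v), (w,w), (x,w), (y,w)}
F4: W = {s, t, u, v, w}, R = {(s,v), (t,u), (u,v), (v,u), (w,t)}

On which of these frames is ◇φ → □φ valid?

F4

Frame correspondent (Sahlqvist): ∀x ∀y ∀z (Rxy ∧ Rxz → y = z) — i.e. partial functionality.
F1: fails — v sees both s and t.
F2: fails — s sees both s and t.
F3: fails — u sees both u and x.
F4: condition met.
Valid on: F4.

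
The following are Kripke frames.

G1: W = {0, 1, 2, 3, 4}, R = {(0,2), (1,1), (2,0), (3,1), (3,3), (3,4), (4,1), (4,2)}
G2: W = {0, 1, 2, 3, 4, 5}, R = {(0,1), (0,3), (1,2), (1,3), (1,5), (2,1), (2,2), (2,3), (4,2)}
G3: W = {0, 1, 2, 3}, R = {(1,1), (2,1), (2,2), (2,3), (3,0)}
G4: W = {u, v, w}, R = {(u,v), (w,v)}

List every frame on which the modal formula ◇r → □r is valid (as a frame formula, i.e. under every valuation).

G4

Frame correspondent (Sahlqvist): ∀x ∀y ∀z (Rxy ∧ Rxz → y = z) — i.e. partial functionality.
G1: fails — 3 sees both 1 and 3.
G2: fails — 0 sees both 1 and 3.
G3: fails — 2 sees both 1 and 2.
G4: condition met.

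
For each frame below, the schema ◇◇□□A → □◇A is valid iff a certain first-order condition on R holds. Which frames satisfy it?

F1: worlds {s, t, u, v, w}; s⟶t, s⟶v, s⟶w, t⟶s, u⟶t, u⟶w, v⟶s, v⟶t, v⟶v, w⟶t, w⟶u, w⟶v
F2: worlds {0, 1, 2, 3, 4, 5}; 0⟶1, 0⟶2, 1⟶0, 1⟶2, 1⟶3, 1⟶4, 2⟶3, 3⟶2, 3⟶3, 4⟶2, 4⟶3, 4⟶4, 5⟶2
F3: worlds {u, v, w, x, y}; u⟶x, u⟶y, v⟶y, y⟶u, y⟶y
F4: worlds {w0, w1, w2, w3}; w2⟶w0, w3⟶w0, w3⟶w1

F2, F4

Frame correspondent (Sahlqvist): ∀x ∀y ∀z ((xR²y ∧ xRz) → ∃w (yR²w ∧ zRw)) — i.e. a generalized confluence (Geach) condition.
F1: fails — sR²t, sRt but no w* with tR²w* and tRw*.
F2: ✓.
F3: fails — uR²u, uRx but no t with uR²t and xRt.
F4: ✓.
Valid on: F2, F4.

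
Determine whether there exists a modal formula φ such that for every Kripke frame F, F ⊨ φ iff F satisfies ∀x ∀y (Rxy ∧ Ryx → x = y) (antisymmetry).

Not definable by any modal formula

If a class were modally definable it would be closed under surjective bounded morphisms (Goldblatt–Thomason).
The 6-cycle (worlds w0,w1,w2,w3,w4,w5 with w0→w1→w2→w3→w4→w5→w0) is antisymmetric. Sending even-indexed worlds to • and odd-indexed worlds to ∘ is a surjective bounded morphism onto the two-world frame with •↔∘, which is not antisymmetric.
So the class is not modally definable.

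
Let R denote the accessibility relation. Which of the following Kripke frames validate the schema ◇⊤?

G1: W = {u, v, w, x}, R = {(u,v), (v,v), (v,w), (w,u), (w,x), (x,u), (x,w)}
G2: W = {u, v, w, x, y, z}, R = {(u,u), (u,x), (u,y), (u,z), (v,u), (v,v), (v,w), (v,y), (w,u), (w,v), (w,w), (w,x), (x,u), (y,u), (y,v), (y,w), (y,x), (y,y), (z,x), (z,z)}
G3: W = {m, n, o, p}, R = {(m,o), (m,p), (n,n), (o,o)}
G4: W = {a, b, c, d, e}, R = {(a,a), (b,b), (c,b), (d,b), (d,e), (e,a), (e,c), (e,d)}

This is the axiom for seriality; its first-order frame correspondent is ∀x ∃y Rxy.
G1: condition met.
G2: condition met.
G3: fails — world p has no successor.
G4: condition met.
Valid on: G1, G2, G4.

G1, G2, G4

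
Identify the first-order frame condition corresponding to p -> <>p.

This is a form of the T axiom.
It corresponds to reflexivity: forall x Rxx.

reflexivity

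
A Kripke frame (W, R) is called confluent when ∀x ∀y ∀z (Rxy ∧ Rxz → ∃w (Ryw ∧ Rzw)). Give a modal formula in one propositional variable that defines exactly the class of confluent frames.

This is convergence; the standard corresponding axiom is .2: ◇□p → □◇p.
Suppose ◇□p→□◇p is valid. Take Rxy, Rxz and set V(p)={w : Ryw}. Then □p at y so ◇□p at x, so □◇p at x, so ◇p at z, giving w with Rzw and Ryw.

◇□p → □◇p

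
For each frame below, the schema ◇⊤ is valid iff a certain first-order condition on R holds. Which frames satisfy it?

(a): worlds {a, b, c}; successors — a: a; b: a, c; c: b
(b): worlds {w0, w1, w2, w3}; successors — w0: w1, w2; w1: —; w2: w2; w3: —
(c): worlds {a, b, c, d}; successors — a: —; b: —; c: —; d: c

The schema corresponds to seriality: ∀x ∃y Rxy.
(a): satisfies the condition.
(b): fails — world w1 has no successor.
(c): fails — world a has no successor.
Valid on: (a).

(a)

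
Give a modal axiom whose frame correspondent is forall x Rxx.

□ψ → ψ

The condition is reflexivity. The T schema □ψ → ψ defines it.
Suppose □ψ→ψ is valid. At any x set V(ψ)={w : Rxw}. Then □ψ holds at x, so ψ holds at x, i.e. Rxx.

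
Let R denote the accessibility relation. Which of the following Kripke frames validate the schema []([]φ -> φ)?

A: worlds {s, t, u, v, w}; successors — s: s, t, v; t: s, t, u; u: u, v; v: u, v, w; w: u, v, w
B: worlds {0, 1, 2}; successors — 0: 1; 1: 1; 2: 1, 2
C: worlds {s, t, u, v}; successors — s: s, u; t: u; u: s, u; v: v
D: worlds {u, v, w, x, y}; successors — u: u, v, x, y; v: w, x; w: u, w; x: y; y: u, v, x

A, B, C

This is the axiom for shift-reflexivity; its first-order frame correspondent is forall x forall y (Rxy -> Ryy).
A: condition met.
B: condition met.
C: condition met.
D: fails — Ruv but not Rvv.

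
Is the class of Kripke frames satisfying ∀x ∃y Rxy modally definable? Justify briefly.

This is a Sahlqvist condition; the D axiom □p → ◇p defines it.
Suppose □p→◇p is valid. At any x set V(p)=W. Then □p at x, so ◇p at x, so x has a successor.

Yes — defined by □p → ◇p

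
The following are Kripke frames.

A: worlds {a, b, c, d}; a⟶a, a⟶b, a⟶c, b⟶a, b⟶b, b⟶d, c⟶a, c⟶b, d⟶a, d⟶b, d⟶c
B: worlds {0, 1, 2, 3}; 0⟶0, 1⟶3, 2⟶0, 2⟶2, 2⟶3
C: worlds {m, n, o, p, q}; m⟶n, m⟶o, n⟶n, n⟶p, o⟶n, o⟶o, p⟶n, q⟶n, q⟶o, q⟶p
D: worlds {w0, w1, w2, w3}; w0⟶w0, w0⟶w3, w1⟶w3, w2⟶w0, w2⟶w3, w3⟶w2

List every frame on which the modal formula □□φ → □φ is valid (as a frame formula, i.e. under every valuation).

A, C

Frame correspondent (Sahlqvist): ∀x ∀y (Rxy → ∃z (Rxz ∧ Rzy)) — i.e. density.
A: satisfies the condition.
B: fails — R13 but no z with R1z and Rz3.
C: satisfies the condition.
D: fails — Rw3w2 but no z with Rw3z and Rzw2.
Valid on: A, C.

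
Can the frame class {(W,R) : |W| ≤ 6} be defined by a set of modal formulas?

Any modally definable frame class is closed under disjoint unions.
Any modal formula valid on each of 7 disjoint one-world frames is valid on their disjoint union (validity is preserved under disjoint unions). Each one-world frame has |W|=1≤6, but the union has |W|=7.
So the class is not modally definable.

Not definable by any modal formula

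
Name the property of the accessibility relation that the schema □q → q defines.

Suppose □q→q is valid. At any x set V(q)={w : Rxw}. Then □q holds at x, so q holds at x, i.e. Rxx.

reflexivity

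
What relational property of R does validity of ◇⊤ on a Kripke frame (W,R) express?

seriality: ∀x ∃y Rxy

◇⊤ holds at w iff w has a successor, so frame-validity of ◇⊤ is exactly seriality. Equivalently via □p → ◇p:
Suppose □p→◇p is valid. At any x set V(p)=W. Then □p at x, so ◇p at x, so x has a successor.
The converse is a direct semantic check.
Frame condition: ∀x ∃y Rxy.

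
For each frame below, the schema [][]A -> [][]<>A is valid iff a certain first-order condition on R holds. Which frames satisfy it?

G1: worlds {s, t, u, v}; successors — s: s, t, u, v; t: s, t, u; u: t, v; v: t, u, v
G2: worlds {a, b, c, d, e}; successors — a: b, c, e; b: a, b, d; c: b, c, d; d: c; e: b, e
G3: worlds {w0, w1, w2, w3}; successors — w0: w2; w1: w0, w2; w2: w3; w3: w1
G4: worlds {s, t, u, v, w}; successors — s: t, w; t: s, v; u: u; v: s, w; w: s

This is the axiom for a generalized confluence (Geach) condition; its first-order frame correspondent is forall x forall z (x R^2 z -> exists w (x R^2 w & zRw)).
G1: holds.
G2: fails — eR²d but no w with eR²w and dRw.
G3: fails — w0R²w3 but no w with w0R²w and w3Rw.
G4: fails — sR²s but no w* with sR²w* and sRw*.

G1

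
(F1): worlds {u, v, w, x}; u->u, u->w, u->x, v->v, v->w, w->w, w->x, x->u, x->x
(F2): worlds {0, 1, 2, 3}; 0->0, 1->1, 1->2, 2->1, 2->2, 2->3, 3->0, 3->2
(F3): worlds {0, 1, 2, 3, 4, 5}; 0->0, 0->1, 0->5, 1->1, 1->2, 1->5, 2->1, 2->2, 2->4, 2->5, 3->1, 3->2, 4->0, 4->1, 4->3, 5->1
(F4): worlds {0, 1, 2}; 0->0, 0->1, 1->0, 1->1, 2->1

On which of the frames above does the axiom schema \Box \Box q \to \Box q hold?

(F1), (F2), (F4)

The schema corresponds to density: \forall x \forall y (Rxy \to \exists z (Rxz \wedge Rzy)).
(F1): ✓.
(F2): ✓.
(F3): fails — R43 but no z with R4z and Rz3.
(F4): ✓.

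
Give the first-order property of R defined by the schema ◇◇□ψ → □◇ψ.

This is a Sahlqvist (Geach-type) schema ◇^2□^1ψ → □^1◇^1ψ.
First-order correspondent: ∀x ∀y ∀z ((xR²y ∧ xRz) → ∃w (yRw ∧ zRw)).

∀x ∀y ∀z ((xR²y ∧ xRz) → ∃w (yRw ∧ zRw))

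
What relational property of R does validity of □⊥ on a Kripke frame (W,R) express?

This schema is the Ver axiom.
It corresponds to emptiness of R: ∀x ∀y ¬Rxy.

emptiness of R: ∀x ∀y ¬Rxy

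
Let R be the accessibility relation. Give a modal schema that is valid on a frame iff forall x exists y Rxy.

□ψ → ◇ψ

This is seriality; the standard corresponding axiom is D: □ψ → ◇ψ.
Suppose □ψ→◇ψ is valid. At any x set V(ψ)=W. Then □ψ at x, so ◇ψ at x, so x has a successor.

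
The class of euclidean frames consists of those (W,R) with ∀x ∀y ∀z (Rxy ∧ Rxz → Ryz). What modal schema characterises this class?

◇s → □◇s

This is the Euclidean property; the standard corresponding axiom is 5: ◇s → □◇s.
Suppose ◇s→□◇s is valid. Take Rxy, Rxz and set V(s)={y}. Then ◇s at x, so □◇s at x, so ◇s at z, so some w with Rzw has s; w=y, i.e. Rzy. By symmetry of the argument, Ryz.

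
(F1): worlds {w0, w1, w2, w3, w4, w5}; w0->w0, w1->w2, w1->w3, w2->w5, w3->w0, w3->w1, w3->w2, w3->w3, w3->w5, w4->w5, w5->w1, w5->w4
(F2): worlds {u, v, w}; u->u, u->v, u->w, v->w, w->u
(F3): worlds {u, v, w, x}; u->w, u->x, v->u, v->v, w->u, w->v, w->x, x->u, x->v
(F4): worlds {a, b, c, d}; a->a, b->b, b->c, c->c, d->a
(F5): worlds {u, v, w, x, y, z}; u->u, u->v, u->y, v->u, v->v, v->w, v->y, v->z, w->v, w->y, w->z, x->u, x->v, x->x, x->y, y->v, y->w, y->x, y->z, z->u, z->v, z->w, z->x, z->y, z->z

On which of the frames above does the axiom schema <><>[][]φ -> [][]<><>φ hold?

(F2), (F3), (F4), (F5)

Frame correspondent (Sahlqvist): forall x forall y forall z ((x R^2 y & x R^2 z) -> exists w (y R^2 w & z R^2 w)) — i.e. a generalized confluence (Geach) condition.
(F1): fails — w1R²w0, w1R²w2 but no w with w0R²w and w2R²w.
(F2): satisfies the condition.
(F3): satisfies the condition.
(F4): satisfies the condition.
(F5): satisfies the condition.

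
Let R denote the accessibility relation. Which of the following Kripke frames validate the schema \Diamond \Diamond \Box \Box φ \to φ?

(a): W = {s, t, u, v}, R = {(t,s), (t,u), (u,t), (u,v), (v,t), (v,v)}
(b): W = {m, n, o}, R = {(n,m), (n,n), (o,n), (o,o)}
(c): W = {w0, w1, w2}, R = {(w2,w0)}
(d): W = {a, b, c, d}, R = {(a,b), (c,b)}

(c), (d)

Frame correspondent (Sahlqvist): \forall x \forall y (x R^2 y \to \exists w (y R^2 w \wedge x = w)) — i.e. a generalized confluence (Geach) condition.
(a): fails — uR²s but no w with sR²w and u=w.
(b): fails — nR²m but no w with mR²w and n=w.
(c): condition met.
(d): condition met.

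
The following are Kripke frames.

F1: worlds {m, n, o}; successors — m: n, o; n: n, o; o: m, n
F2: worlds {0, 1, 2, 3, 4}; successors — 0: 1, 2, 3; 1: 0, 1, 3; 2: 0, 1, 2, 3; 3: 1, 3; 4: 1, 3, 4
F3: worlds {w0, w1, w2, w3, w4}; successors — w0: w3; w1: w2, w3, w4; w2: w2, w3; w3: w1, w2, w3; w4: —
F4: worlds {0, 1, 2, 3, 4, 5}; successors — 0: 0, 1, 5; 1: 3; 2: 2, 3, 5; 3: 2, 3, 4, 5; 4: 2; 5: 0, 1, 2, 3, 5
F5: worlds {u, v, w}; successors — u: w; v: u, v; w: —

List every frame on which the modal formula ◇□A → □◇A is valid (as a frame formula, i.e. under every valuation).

F1, F2

The schema corresponds to convergence: ∀x ∀y ∀z (Rxy ∧ Rxz → ∃w (Ryw ∧ Rzw)).
F1: holds.
F2: holds.
F3: fails — Rw1w2 and Rw1w4 but w2 and w4 have no common successor.
F4: fails — R00 and R01 but 0 and 1 have no common successor.
F5: fails — Ruw and Ruw but w and w have no common successor.
Valid on: F1, F2.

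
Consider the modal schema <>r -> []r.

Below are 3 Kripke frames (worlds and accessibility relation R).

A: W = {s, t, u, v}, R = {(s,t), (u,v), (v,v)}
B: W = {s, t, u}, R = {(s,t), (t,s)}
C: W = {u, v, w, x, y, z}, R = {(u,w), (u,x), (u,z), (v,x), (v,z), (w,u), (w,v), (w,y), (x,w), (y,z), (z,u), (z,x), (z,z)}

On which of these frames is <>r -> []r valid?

A, B

Frame correspondent (Sahlqvist): forall x forall y forall z (Rxy & Rxz -> y = z) — i.e. partial functionality.
A: condition met.
B: condition met.
C: fails — u sees both w and x.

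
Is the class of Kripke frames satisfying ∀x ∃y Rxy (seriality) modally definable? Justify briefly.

This is a Sahlqvist condition; the D axiom □r → ◇r defines it.
Suppose □r→◇r is valid. At any x set V(r)=W. Then □r at x, so ◇r at x, so x has a successor.

Definable; □r → ◇r defines it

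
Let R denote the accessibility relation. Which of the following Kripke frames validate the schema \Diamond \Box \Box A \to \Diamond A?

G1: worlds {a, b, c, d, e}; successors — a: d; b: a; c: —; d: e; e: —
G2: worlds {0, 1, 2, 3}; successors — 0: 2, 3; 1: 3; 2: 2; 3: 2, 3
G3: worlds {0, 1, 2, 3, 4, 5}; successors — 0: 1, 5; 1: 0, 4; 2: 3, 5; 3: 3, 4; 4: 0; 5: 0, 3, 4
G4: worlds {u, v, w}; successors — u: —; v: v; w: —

The schema corresponds to a generalized confluence (Geach) condition: \forall x \forall y (xRy \to \exists w (y R^2 w \wedge xRw)).
G1: fails — aRd but no w with dR²w and aRw.
G2: ✓.
G3: fails — 1R4 but no w with 4R²w and 1Rw.
G4: ✓.

G2, G4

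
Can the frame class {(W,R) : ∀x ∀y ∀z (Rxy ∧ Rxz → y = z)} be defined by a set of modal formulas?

This is a Sahlqvist condition; the CD axiom ◇r → □r defines it.
Suppose ◇r→□r is valid. Take Rxy, Rxz and set V(r)={y}. Then ◇r at x, so □r at x, so r at z, i.e. z=y.

Yes — defined by ◇r → □r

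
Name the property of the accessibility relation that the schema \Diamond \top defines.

This schema is equivalent to the D axiom □q → ◇q.
It corresponds to seriality: \forall x \exists y Rxy.

seriality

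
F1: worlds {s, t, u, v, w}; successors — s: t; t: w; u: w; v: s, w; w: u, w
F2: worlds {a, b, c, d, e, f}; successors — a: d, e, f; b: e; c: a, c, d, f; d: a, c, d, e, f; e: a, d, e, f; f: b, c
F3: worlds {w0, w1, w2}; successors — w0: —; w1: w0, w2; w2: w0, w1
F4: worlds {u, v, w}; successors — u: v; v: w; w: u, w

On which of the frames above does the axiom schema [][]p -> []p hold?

The schema corresponds to density: forall x forall y (Rxy -> exists z (Rxz & Rzy)).
F1: fails — Rvs but no z with Rvz and Rzs.
F2: fails — Rfb but no z with Rfz and Rzb.
F3: fails — Rw1w2 but no z with Rw1z and Rzw2.
F4: fails — Ruv but no z with Ruz and Rzv.
Valid on no frame.

none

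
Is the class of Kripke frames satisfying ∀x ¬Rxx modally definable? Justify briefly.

Not definable by any modal formula

If a class were modally definable it would be closed under surjective bounded morphisms (Goldblatt–Thomason).
The 3-cycle (worlds w0,w1,w2 with w0→w1→w2→w0) is irreflexive, and the map sending every world to a single reflexive point • is a surjective bounded morphism (forth: every edge maps to (•,•); back: every world has a successor). So any modal formula valid on the 3-cycle is also valid on the reflexive point, which is not irreflexive.
So no modal formula (or set of formulas) defines exactly the irreflexive frames.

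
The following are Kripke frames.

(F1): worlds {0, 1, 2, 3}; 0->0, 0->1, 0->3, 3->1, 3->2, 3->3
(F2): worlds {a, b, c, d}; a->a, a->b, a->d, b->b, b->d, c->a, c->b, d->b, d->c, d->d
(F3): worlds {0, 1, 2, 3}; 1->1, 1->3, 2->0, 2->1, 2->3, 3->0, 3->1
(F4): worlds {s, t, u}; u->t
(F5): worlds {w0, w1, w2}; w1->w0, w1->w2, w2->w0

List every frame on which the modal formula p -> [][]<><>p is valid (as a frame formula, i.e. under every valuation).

Frame correspondent (Sahlqvist): forall x forall z (x R^2 z -> exists w (x = w & z R^2 w)) — i.e. a generalized confluence (Geach) condition.
(F1): fails — 0R²1 but no w with 0=w and 1R²w.
(F2): fails — aR²b but no w with a=w and bR²w.
(F3): fails — 1R²0 but no w with 1=w and 0R²w.
(F4): satisfies the condition.
(F5): fails — w1R²w0 but no w with w1=w and w0R²w.
Valid on: (F4).

(F4)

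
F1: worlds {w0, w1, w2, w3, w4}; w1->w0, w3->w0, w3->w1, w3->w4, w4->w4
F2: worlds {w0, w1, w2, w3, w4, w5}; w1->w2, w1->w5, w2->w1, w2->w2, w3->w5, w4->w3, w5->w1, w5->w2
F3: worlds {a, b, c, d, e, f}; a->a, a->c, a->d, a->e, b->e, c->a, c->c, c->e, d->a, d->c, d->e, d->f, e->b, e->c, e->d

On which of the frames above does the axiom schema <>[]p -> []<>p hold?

Frame correspondent (Sahlqvist): forall x forall y forall z (Rxy & Rxz -> exists w (Ryw & Rzw)) — i.e. convergence.
F1: fails — Rw1w0 and Rw1w0 but w0 and w0 have no common successor.
F2: ✓.
F3: fails — Rde and Rdf but e and f have no common successor.

F2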